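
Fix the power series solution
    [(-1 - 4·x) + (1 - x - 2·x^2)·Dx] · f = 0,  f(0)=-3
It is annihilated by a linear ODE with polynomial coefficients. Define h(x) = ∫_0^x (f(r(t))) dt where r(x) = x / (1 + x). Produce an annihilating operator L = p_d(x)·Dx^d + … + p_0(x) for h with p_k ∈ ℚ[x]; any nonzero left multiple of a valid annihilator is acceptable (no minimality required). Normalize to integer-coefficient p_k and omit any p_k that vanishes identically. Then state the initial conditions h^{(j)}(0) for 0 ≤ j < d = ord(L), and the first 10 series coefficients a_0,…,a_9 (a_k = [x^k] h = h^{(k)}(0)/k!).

L = (1 + 5·x)·Dx + (-1 - 2·x + x^2 + 2·x^3)·Dx^2  (order 2).
h: a_k = 0, -3, -3/2, -2, 0, -12/5, 2, -36/7, 15/2, -44/3, …
ICs: h(0) = 0, h′(0) = -3.

f: a_k = -3, -3, -9, -15, -33, -63, -129, -255, -513, -1023, …
h₀=f(r): pull back L_f along r ⇒ L₀.
∫: right-multiply L₀ by Dx.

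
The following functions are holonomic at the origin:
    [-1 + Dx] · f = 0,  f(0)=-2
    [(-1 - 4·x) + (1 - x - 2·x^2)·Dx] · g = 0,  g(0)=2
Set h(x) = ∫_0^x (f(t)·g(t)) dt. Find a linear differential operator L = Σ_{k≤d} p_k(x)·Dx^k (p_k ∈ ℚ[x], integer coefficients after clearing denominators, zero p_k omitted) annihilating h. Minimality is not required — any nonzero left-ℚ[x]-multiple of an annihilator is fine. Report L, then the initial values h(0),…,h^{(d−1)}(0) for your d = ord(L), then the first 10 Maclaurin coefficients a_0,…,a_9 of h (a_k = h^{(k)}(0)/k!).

L = (2 + 3·x - 2·x^2)·Dx + (-1 + x + 2·x^2)·Dx^2  (order 2).
h: a_k = 0, -4, -4, -6, -26/3, -85/6, -701/30, -50737/1260, -44279/630, -3783419/30240, …
ICs: h(0) = 0, h′(0) = -4.

f: a_k = -2, -2, -1, -1/3, -1/12, -1/60, -1/360, -1/2520, -1/20160, -1/181440, …
g: a_k = 2, 2, 6, 10, 22, 42, 86, 170, 342, 682, …
f·g: L₀ = L_f ⊗_s L_g, ord ≤ 1·1.
h=∫h₀ ⇒ L = L₀·Dx.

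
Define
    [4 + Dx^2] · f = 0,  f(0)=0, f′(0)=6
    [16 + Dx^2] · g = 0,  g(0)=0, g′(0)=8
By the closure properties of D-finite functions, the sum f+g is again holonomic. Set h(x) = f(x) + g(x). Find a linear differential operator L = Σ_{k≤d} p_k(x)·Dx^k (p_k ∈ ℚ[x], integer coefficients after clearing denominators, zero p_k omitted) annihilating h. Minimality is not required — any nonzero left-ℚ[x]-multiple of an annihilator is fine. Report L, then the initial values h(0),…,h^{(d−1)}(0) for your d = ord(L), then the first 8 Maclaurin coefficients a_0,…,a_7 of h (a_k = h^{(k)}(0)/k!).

f: a_k = 0, 6, 0, -4, 0, 4/5, 0, -8/105, …
g: a_k = 0, 8, 0, -64/3, 0, 256/15, 0, -2048/315, …
h₀=f+g: left-lcm gives L₀, ord ≤ 4.
L = 64 + 20·Dx^2 + Dx^4  (order 4).
h: a_k = 0, 14, 0, -76/3, 0, 268/15, 0, -296/45, …
ICs: h(0) = 0, h′(0) = 14, h′′(0) = 0, h′′′(0) = -152.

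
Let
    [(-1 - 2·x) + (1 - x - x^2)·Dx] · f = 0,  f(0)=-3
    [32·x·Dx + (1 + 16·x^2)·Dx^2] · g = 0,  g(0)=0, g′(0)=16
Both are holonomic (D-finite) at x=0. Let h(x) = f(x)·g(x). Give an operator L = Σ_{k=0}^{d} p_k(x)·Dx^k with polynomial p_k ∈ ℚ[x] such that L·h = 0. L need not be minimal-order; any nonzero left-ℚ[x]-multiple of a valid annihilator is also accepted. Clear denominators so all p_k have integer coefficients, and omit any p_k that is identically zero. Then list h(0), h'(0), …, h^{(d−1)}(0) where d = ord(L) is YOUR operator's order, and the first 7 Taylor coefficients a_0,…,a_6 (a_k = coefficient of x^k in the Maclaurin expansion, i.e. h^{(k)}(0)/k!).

L = (2 + 32·x + 96·x^2) + (2 - 28·x + 64·x^2 + 96·x^3)·Dx + (-1 + x - 15·x^2 + 16·x^3 + 16·x^4)·Dx^2  (order 2).
h: a_k = 0, -48, -48, 160, 112, -10928/5, -10368/5, …
ICs: h(0) = 0, h′(0) = -48.

f: a_k = -3, -3, -6, -9, -15, -24, -39, …
g: a_k = 0, 16, 0, -256/3, 0, 4096/5, 0, …
L₀ := L_f ⊗_s L_g (sym. prod.), ord ≤ 2.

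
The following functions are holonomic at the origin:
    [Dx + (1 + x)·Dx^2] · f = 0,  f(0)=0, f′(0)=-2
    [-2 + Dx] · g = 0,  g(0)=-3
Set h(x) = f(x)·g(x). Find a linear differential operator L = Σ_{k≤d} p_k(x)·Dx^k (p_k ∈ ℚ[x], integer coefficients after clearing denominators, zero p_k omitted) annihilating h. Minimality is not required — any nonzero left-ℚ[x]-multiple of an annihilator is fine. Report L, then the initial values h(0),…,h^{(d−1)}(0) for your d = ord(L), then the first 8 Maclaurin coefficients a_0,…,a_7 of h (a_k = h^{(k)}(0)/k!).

f: a_k = 0, -2, 1, -2/3, 1/2, -2/5, 1/3, -2/7, …
g: a_k = -3, -6, -6, -4, -2, -4/5, -4/15, -8/105, …
L₀ := L_f ⊗_s L_g (sym. prod.), ord ≤ 2.
L = (2 + 4·x) + (-3 - 4·x)·Dx + (1 + x)·Dx^2  (order 2).
h: a_k = 0, 6, 9, 8, 9/2, 11/5, 2/3, 34/105, …
ICs: h(0) = 0, h′(0) = 6.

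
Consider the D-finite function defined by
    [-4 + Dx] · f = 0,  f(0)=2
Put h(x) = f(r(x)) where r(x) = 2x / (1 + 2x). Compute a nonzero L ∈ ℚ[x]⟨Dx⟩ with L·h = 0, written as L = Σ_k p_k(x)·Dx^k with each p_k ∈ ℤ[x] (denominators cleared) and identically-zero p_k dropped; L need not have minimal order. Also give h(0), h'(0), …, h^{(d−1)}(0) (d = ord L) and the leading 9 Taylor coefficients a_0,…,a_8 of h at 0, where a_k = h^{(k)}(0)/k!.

L = -8 + (1 + 4·x + 4·x^2)·Dx  (order 1).
h: a_k = 2, 16, 32, -64/3, -128/3, 1792/15, -5632/45, -17408/315, 161792/315, …
ICs: h(0) = 2.

f: a_k = 2, 8, 16, 64/3, 64/3, 256/15, 512/45, 2048/315, 1024/315, …
Change of var in L_f (x↦r) gives L₀.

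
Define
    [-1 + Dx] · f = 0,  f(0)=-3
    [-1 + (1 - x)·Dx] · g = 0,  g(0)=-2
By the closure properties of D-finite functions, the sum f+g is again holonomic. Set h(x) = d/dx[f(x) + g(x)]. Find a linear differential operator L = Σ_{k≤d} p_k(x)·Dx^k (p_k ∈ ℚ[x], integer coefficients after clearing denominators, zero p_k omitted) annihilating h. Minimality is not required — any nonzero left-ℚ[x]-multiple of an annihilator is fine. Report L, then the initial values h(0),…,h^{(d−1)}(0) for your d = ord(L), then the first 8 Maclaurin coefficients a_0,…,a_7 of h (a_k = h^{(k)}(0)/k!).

f: a_k = -3, -3, -3/2, -1/2, -1/8, -1/40, -1/240, -1/1680, …
g: a_k = -2, -2, -2, -2, -2, -2, -2, -2, …
Weyl lclm of L_f,L_g ⇒ L₀ (ord ≤ 2).
Derive L from L₀ (diff closure).
L = (4 + 2·x) + (-5 - 2·x + x^2)·Dx + (1 - x^2)·Dx^2  (order 2).
h: a_k = -5, -7, -15/2, -17/2, -81/8, -481/40, -3361/240, -26881/1680, …
ICs: h(0) = -5, h′(0) = -7.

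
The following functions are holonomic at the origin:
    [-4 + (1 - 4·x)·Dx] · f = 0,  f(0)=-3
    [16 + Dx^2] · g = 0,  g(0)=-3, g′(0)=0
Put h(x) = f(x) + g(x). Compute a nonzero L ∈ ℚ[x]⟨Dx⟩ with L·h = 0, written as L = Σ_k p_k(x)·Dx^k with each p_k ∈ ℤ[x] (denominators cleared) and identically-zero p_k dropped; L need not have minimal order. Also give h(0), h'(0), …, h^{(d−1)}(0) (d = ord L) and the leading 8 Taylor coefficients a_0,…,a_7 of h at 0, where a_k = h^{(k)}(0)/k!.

L = (448 - 512·x + 1024·x^2) + (-48 + 320·x - 768·x^2 + 1024·x^3)·Dx + (28 - 32·x + 64·x^2)·Dx^2 + (-3 + 20·x - 48·x^2 + 64·x^3)·Dx^3  (order 3).
h: a_k = -6, -12, -24, -192, -800, -3072, -184064/15, -49152, …
ICs: h(0) = -6, h′(0) = -12, h′′(0) = -48.

f: a_k = -3, -12, -48, -192, -768, -3072, -12288, -49152, …
g: a_k = -3, 0, 24, 0, -32, 0, 256/15, 0, …
Sum ⇒ L₀ = lclm(L_f,L_g) in ℚ(x)⟨Dx⟩.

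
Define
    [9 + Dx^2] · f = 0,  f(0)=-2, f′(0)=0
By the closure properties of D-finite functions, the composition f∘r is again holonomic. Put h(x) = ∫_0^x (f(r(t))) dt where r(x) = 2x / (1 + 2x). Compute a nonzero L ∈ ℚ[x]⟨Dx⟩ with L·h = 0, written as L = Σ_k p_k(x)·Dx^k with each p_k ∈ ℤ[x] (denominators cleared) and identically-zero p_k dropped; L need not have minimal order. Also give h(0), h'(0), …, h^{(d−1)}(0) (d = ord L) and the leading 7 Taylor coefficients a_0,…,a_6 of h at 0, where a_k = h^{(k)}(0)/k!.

f: a_k = -2, 0, 9, 0, -27/4, 0, 81/40, …
Substitute x→r, Dx→(1/r')Dx; clear ⇒ L₀.
h=∫₀ˣh₀: take L = L₀·Dx.
L = 36·Dx + (4 + 24·x + 48·x^2 + 32·x^3)·Dx^2 + (1 + 8·x + 24·x^2 + 32·x^3 + 16·x^4)·Dx^3  (order 3).
h: a_k = 0, -2, 0, 12, -36, 324/5, -48, …
ICs: h(0) = 0, h′(0) = -2, h′′(0) = 0.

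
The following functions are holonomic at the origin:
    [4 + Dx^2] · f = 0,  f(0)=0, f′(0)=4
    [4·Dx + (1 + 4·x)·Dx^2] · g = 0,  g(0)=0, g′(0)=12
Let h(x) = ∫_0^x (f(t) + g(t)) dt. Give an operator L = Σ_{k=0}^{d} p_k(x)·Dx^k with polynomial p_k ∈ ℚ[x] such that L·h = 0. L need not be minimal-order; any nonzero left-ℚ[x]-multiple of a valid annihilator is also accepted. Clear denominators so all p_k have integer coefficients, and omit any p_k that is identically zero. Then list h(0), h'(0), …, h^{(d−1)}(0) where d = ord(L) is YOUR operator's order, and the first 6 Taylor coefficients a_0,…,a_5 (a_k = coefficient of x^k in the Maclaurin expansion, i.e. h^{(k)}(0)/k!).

L = (400 + 128·x + 256·x^2)·Dx^2 + (36 + 176·x + 192·x^2 + 256·x^3)·Dx^3 + (100 + 32·x + 64·x^2)·Dx^4 + (9 + 44·x + 48·x^2 + 64·x^3)·Dx^5  (order 5).
h: a_k = 0, 0, 8, -8, 46/3, -192/5, …
ICs: h(0) = 0, h′(0) = 0, h′′(0) = 16, h′′′(0) = -48, h′′′′(0) = 368.

f: a_k = 0, 4, 0, -8/3, 0, 8/15, …
g: a_k = 0, 12, -24, 64, -192, 3072/5, …
Sum ⇒ L₀ = lclm(L_f,L_g) in ℚ(x)⟨Dx⟩.
h=∫h₀ ⇒ L = L₀·Dx.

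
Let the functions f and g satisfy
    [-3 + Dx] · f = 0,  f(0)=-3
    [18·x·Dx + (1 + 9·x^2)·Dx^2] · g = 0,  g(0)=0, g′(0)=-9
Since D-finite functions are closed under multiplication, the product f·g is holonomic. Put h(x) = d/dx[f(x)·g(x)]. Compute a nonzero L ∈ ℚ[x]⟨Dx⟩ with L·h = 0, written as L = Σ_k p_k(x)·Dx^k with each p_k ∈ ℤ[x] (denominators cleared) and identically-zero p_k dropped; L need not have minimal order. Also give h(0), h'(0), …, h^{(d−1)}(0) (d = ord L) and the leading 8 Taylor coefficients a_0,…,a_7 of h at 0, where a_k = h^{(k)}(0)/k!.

f: a_k = -3, -9, -27/2, -27/2, -81/8, -243/40, -243/80, -729/560, …
g: a_k = 0, -9, 0, 27, 0, -729/5, 0, 6561/7, …
L₀ := L_f ⊗_s L_g (sym. prod.), ord ≤ 2.
Derive L from L₀ (diff closure).
L = (9 + 135·x - 243·x^2 + 243·x^3) + (-54·x + 108·x^2 - 162·x^3)·Dx + (-1 + 3·x - 9·x^2 + 27·x^3)·Dx^2  (order 2).
h: a_k = 27, 162, 243/2, -486, 6561/8, 24057/4, -610173/80, -741393/14, …
ICs: h(0) = 27, h′(0) = 162.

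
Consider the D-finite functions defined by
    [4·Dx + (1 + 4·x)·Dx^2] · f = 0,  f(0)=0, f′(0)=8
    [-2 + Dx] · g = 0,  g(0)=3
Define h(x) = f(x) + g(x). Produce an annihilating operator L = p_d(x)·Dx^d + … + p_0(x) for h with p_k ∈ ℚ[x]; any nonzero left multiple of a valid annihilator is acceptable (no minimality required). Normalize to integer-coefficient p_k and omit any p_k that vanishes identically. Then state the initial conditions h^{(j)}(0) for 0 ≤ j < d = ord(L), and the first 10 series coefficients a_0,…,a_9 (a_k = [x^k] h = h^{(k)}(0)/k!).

L = (-40 - 32·x)·Dx + (14 - 16·x - 32·x^2)·Dx^2 + (3 + 16·x + 16·x^2)·Dx^3  (order 3).
h: a_k = 3, 14, -10, 140/3, -126, 2052/5, -20476/15, 491528/105, -1720318/105, 55050244/945, …
ICs: h(0) = 3, h′(0) = 14, h′′(0) = -20.

f: a_k = 0, 8, -16, 128/3, -128, 2048/5, -4096/3, 32768/7, -16384, 524288/9, …
g: a_k = 3, 6, 6, 4, 2, 4/5, 4/15, 8/105, 2/105, 4/945, …
h₀=f+g: left-lcm gives L₀, ord ≤ 3.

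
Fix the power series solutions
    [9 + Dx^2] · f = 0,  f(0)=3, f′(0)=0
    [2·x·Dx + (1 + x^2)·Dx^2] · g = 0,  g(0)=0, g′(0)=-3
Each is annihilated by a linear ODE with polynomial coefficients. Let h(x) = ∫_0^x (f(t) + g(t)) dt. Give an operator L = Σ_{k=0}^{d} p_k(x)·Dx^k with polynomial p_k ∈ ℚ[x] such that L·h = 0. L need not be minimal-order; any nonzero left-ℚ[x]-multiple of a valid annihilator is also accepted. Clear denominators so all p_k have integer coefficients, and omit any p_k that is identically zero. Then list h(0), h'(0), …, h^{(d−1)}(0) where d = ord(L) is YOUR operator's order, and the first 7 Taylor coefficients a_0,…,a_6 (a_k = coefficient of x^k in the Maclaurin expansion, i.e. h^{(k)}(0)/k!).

L = (-54·x + 540·x^3 + 162·x^5)·Dx^2 + (63 + 279·x^2 + 297·x^4 + 81·x^6)·Dx^3 + (-6·x + 60·x^3 + 18·x^5)·Dx^4 + (7 + 31·x^2 + 33·x^4 + 9·x^6)·Dx^5  (order 5).
h: a_k = 0, 3, -3/2, -9/2, 1/4, 81/40, -1/10, …
ICs: h(0) = 0, h′(0) = 3, h′′(0) = -3, h′′′(0) = -27, h′′′′(0) = 6.

f: a_k = 3, 0, -27/2, 0, 81/8, 0, -243/80, …
g: a_k = 0, -3, 0, 1, 0, -3/5, 0, …
Sum ⇒ L₀ = lclm(L_f,L_g) in ℚ(x)⟨Dx⟩.
h=∫h₀ ⇒ L = L₀·Dx.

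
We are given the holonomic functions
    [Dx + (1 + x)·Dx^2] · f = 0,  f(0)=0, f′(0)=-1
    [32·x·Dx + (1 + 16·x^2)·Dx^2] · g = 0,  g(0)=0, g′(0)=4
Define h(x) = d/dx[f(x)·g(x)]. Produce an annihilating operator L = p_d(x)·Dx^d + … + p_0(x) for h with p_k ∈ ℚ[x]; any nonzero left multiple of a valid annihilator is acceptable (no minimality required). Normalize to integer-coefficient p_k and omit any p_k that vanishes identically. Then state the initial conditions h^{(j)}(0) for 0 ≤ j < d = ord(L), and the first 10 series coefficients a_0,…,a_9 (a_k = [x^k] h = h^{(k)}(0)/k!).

f: a_k = 0, -1, 1/2, -1/3, 1/4, -1/5, 1/6, -1/7, 1/8, -1/9, …
g: a_k = 0, 4, 0, -64/3, 0, 1024/5, 0, -16384/7, 0, 262144/9, …
Product ⇒ symmetric product L₀, ord ≤ 4.
h=h₀': d/dx-closure on L₀ ⇒ L.
L = (4224 + 8384·x + 204800·x^2 + 531456·x^3 + 491520·x^4 + 212992·x^5 + 262144·x^7) + (4098 + 28864·x + 258368·x^2 + 1045504·x^3 + 1798144·x^4 + 1523712·x^5 + 573440·x^6 + 786432·x^7 + 917504·x^8)·Dx + (132 + 8644·x + 37632·x^2 + 196032·x^3 + 614400·x^4 + 955392·x^5 + 786432·x^6 + 540672·x^7 + 786432·x^8 + 524288·x^9)·Dx^2 + (65 + 258·x + 2497·x^2 + 8576·x^3 + 30336·x^4 + 76800·x^5 + 118272·x^6 + 98304·x^7 + 98304·x^8 + 131072·x^9 + 65536·x^10)·Dx^3  (order 3).
h: a_k = 0, -8, 6, 80, -145/3, -17864/15, 10262/15, 18208, -706949/70, -89413624/315, …
ICs: h(0) = 0, h′(0) = -8, h′′(0) = 12.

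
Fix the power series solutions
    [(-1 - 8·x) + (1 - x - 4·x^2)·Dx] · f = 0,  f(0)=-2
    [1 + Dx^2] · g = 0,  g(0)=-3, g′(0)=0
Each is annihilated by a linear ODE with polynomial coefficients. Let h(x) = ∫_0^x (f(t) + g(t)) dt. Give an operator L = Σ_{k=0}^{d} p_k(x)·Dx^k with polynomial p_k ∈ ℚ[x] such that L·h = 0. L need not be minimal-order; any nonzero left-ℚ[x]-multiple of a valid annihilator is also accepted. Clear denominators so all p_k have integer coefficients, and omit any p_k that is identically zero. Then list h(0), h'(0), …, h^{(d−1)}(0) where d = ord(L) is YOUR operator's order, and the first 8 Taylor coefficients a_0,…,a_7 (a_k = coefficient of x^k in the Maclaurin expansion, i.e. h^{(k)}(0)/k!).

L = (55 + 486·x + 553·x^2 + 1488·x^3 + 80·x^4 + 128·x^5)·Dx + (-11 - 11·x - 23·x^2 + 169·x^3 + 348·x^4 + 48·x^5 + 64·x^6)·Dx^2 + (55 + 486·x + 553·x^2 + 1488·x^3 + 80·x^4 + 128·x^5)·Dx^3 + (-11 - 11·x - 23·x^2 + 169·x^3 + 348·x^4 + 48·x^5 + 64·x^6)·Dx^4  (order 4).
h: a_k = 0, -5, -1, -17/6, -9/2, -93/8, -65/3, -86879/1680, …
ICs: h(0) = 0, h′(0) = -5, h′′(0) = -2, h′′′(0) = -17.

f: a_k = -2, -2, -10, -18, -58, -130, -362, -882, …
g: a_k = -3, 0, 3/2, 0, -1/8, 0, 1/240, 0, …
Weyl lclm of L_f,L_g ⇒ L₀ (ord ≤ 3).
h=∫h₀ ⇒ L = L₀·Dx.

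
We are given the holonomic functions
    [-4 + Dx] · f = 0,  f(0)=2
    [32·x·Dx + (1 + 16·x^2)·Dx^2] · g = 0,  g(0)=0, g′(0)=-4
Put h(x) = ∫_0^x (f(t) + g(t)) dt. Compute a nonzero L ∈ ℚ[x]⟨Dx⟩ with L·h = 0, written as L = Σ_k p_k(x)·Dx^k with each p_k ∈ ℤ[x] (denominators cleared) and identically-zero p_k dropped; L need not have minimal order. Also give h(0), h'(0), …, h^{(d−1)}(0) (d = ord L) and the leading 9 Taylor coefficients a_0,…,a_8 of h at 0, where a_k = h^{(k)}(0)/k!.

f: a_k = 2, 8, 16, 64/3, 64/3, 256/15, 512/45, 2048/315, 1024/315, …
g: a_k = 0, -4, 0, 64/3, 0, -1024/5, 0, 16384/7, 0, …
Sum ⇒ L₀ = lclm(L_f,L_g) in ℚ(x)⟨Dx⟩.
h=∫₀ˣh₀: take L = L₀·Dx.
L = (32 - 256·x - 512·x^2)·Dx^2 + (-12 + 48·x + 64·x^2 - 256·x^3)·Dx^3 + (1 + 4·x + 16·x^2 + 64·x^3)·Dx^4  (order 4).
h: a_k = 0, 2, 2, 16/3, 32/3, 64/15, -1408/45, 512/315, 92416/315, …
ICs: h(0) = 0, h′(0) = 2, h′′(0) = 4, h′′′(0) = 32.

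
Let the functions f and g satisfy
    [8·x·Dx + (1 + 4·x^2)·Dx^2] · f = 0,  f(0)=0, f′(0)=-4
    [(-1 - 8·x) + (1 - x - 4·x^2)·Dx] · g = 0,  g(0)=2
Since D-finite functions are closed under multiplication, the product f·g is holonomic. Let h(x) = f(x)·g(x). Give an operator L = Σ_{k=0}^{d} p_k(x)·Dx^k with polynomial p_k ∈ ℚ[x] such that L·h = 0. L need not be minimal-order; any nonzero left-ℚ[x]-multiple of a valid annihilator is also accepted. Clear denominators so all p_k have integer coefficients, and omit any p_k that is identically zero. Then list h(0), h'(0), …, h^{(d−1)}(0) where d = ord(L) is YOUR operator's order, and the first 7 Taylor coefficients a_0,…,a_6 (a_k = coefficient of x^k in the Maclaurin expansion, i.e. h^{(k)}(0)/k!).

L = (8 + 8·x + 96·x^2) + (2 + 8·x + 16·x^2 + 96·x^3)·Dx + (-1 + x + 4·x^3 + 16·x^4)·Dx^2  (order 2).
h: a_k = 0, -8, -8, -88/3, -184/3, -3064/15, -2248/5, …
ICs: h(0) = 0, h′(0) = -8.

f: a_k = 0, -4, 0, 16/3, 0, -64/5, 0, …
g: a_k = 2, 2, 10, 18, 58, 130, 362, …
Sym-product of L_f,L_g gives L₀ (≤ ord 2).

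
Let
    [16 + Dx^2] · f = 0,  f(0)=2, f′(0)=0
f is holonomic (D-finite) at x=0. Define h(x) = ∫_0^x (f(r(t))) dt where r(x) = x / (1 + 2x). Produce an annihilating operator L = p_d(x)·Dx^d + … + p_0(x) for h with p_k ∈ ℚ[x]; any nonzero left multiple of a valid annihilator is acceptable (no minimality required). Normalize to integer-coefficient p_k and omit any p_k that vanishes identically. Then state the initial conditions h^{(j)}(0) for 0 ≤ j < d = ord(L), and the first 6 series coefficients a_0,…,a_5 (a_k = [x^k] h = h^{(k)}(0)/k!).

L = 16·Dx + (4 + 24·x + 48·x^2 + 32·x^3)·Dx^2 + (1 + 8·x + 24·x^2 + 32·x^3 + 16·x^4)·Dx^3  (order 3).
h: a_k = 0, 2, 0, -16/3, 16, -512/15, …
ICs: h(0) = 0, h′(0) = 2, h′′(0) = 0.

f: a_k = 2, 0, -16, 0, 64/3, 0, …
h₀=f(r): pull back L_f along r ⇒ L₀.
Integrate: L := L₀·Dx.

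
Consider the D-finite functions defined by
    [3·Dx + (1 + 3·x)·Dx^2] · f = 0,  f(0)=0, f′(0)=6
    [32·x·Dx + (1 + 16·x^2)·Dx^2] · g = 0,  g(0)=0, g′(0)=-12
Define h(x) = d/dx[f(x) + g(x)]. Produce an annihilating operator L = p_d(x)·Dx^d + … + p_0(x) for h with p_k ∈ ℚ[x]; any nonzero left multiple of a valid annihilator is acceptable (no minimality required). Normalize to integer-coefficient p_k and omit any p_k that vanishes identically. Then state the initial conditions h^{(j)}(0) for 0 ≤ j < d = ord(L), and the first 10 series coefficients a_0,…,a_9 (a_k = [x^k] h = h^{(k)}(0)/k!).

L = (-96 - 864·x + 4608·x^2 + 4608·x^3) + (-50 - 192·x + 672·x^2 + 9216·x^3 + 9216·x^4)·Dx + (-3 + 23·x + 96·x^2 + 512·x^3 + 2304·x^4 + 2304·x^5)·Dx^2  (order 2).
h: a_k = -6, -18, 246, -162, -2586, -1458, 53526, -13122, -747066, -118098, …
ICs: h(0) = -6, h′(0) = -18.

f: a_k = 0, 6, -9, 18, -81/2, 486/5, -243, 4374/7, -6561/4, 4374, …
g: a_k = 0, -12, 0, 64, 0, -3072/5, 0, 49152/7, 0, -262144/3, …
f+g: L₀ = lclm(L_f,L_g), ord ≤ 2+2.
h=h₀': d/dx-closure on L₀ ⇒ L.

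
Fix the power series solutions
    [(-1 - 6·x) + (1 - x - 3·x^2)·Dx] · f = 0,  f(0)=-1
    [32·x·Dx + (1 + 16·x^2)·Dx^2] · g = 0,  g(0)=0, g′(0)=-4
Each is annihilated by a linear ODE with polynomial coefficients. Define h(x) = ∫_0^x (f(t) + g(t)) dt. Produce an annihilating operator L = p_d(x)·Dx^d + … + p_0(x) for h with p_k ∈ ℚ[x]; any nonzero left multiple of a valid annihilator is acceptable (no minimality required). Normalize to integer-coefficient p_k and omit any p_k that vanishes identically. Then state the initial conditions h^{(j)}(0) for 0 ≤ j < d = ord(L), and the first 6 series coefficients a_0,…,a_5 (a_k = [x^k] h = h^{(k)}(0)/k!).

L = (-128 + 512·x + 10560·x^2 + 25344·x^3 + 95904·x^4 + 41472·x^6)·Dx^2 + (37 + 208·x - 206·x^2 + 1476·x^3 + 24336·x^4 + 66528·x^5 + 6912·x^6 + 41472·x^7)·Dx^3 + (-4 - 21·x - 198·x^2 - 90·x^3 - 1775·x^4 + 4080·x^5 + 6336·x^6 + 2304·x^7 + 6912·x^8)·Dx^4  (order 4).
h: a_k = 0, -1, -5/2, -4/3, 43/12, -19/5, …
ICs: h(0) = 0, h′(0) = -1, h′′(0) = -5, h′′′(0) = -8.

f: a_k = -1, -1, -4, -7, -19, -40, …
g: a_k = 0, -4, 0, 64/3, 0, -1024/5, …
h₀=f+g: left-lcm gives L₀, ord ≤ 3.
h=∫h₀ ⇒ L = L₀·Dx.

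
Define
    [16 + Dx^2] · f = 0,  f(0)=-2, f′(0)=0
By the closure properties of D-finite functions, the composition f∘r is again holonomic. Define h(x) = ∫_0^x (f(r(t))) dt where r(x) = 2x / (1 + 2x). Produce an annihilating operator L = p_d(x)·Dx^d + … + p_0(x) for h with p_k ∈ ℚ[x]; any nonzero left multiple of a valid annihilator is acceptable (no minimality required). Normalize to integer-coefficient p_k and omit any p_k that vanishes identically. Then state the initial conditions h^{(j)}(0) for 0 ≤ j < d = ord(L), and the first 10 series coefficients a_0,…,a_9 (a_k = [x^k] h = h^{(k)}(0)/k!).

f: a_k = -2, 0, 16, 0, -64/3, 0, 512/45, 0, -1024/315, 0, …
h₀=f(r): pull back L_f along r ⇒ L₀.
h=∫₀ˣh₀: take L = L₀·Dx.
L = 64·Dx + (4 + 24·x + 48·x^2 + 32·x^3)·Dx^2 + (1 + 8·x + 24·x^2 + 32·x^3 + 16·x^4)·Dx^3  (order 3).
h: a_k = 0, -2, 0, 64/3, -64, 256/3, 1024/9, -50176/45, 20992/5, -6434816/567, …
ICs: h(0) = 0, h′(0) = -2, h′′(0) = 0.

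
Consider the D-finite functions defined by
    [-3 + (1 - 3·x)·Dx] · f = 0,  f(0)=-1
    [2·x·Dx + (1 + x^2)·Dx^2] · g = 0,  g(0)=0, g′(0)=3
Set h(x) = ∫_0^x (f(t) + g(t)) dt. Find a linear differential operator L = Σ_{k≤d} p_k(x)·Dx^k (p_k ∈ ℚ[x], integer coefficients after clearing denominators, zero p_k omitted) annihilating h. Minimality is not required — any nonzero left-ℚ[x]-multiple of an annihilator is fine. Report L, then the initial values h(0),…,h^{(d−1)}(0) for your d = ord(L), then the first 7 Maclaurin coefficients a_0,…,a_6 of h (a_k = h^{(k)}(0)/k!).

L = (-6 + 72·x + 18·x^2)·Dx^2 + (28 - 6·x + 60·x^2 + 18·x^3)·Dx^3 + (-3 + 8·x + 8·x^3 + 3·x^4)·Dx^4  (order 4).
h: a_k = 0, -1, 0, -3, -7, -81/5, -202/5, …
ICs: h(0) = 0, h′(0) = -1, h′′(0) = 0, h′′′(0) = -18.

f: a_k = -1, -3, -9, -27, -81, -243, -729, …
g: a_k = 0, 3, 0, -1, 0, 3/5, 0, …
L₀ := lclm(L_f,L_g); ord L₀ ≤ 1+2.
Integrate: L := L₀·Dx.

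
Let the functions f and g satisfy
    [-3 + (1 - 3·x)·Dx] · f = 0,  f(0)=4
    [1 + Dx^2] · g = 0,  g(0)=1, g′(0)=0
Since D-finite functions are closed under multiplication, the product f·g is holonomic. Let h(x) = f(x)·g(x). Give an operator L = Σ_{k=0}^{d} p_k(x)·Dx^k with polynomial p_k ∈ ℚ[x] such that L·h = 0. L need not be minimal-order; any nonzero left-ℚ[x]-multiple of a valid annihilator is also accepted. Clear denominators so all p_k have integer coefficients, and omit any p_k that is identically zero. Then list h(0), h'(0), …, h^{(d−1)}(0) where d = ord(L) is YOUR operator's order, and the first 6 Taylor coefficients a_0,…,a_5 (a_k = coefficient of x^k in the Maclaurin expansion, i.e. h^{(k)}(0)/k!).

L = (-1 + 3·x) + 6·Dx + (-1 + 3·x)·Dx^2  (order 2).
h: a_k = 4, 12, 34, 102, 1837/6, 1837/2, …
ICs: h(0) = 4, h′(0) = 12.

f: a_k = 4, 12, 36, 108, 324, 972, …
g: a_k = 1, 0, -1/2, 0, 1/24, 0, …
f·g: L₀ = L_f ⊗_s L_g, ord ≤ 1·2.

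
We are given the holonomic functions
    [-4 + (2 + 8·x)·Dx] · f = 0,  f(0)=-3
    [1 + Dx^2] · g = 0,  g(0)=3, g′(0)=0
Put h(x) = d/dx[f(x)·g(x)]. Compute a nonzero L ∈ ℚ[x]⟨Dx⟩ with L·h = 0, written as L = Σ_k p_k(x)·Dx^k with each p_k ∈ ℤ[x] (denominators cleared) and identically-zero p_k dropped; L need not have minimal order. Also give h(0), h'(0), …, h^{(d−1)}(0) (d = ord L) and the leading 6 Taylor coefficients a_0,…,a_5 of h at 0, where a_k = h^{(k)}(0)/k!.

L = (-7 + 336·x + 736·x^2 + 256·x^3 + 256·x^4) + (44 + 144·x - 192·x^2 - 256·x^3)·Dx + (13 + 112·x + 288·x^2 + 256·x^3 + 256·x^4)·Dx^2  (order 2).
h: a_k = -18, 45, -81, 645/2, -4695/4, 170823/40, …
ICs: h(0) = -18, h′(0) = 45.

f: a_k = -3, -6, 6, -12, 30, -84, …
g: a_k = 3, 0, -3/2, 0, 1/8, 0, …
L₀ := L_f ⊗_s L_g (sym. prod.), ord ≤ 2.
h=h₀': d/dx-closure on L₀ ⇒ L.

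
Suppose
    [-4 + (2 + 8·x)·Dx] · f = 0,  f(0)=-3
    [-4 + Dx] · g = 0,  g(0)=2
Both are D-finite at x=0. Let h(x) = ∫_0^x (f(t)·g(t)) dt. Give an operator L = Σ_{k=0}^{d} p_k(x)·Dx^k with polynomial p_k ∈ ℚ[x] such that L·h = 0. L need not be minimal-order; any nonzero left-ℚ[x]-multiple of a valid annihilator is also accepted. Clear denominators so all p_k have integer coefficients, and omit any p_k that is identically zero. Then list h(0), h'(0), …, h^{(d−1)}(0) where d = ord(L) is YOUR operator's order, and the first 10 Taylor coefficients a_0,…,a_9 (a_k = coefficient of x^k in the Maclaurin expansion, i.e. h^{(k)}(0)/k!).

L = (-6 - 16·x)·Dx + (1 + 4·x)·Dx^2  (order 2).
h: a_k = 0, -6, -18, -28, -34, -132/5, -428/15, 712/105, -2246/35, 158204/945, …
ICs: h(0) = 0, h′(0) = -6.

f: a_k = -3, -6, 6, -12, 30, -84, 252, -792, 2574, -8580, …
g: a_k = 2, 8, 16, 64/3, 64/3, 256/15, 512/45, 2048/315, 1024/315, 4096/2835, …
Sym-product of L_f,L_g gives L₀ (≤ ord 1).
h=∫h₀ ⇒ L = L₀·Dx.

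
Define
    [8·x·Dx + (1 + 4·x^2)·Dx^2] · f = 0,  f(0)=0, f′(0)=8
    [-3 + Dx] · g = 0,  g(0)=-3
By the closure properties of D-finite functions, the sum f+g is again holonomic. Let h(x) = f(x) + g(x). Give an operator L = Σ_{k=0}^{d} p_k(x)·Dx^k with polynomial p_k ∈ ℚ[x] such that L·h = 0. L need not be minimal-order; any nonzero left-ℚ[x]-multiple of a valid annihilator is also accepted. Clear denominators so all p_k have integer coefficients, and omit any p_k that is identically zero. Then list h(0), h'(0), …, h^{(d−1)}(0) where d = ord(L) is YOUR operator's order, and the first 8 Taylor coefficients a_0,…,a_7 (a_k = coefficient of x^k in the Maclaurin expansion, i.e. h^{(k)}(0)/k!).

L = (24 - 72·x - 288·x^2 - 288·x^3)·Dx + (-17 + 24·x^2 - 144·x^4)·Dx^2 + (3 + 8·x + 24·x^2 + 32·x^3 + 48·x^4)·Dx^3  (order 3).
h: a_k = -3, -1, -27/2, -145/6, -81/8, 781/40, -243/80, -41689/560, …
ICs: h(0) = -3, h′(0) = -1, h′′(0) = -27.

f: a_k = 0, 8, 0, -32/3, 0, 128/5, 0, -512/7, …
g: a_k = -3, -9, -27/2, -27/2, -81/8, -243/40, -243/80, -729/560, …
h₀=f+g: left-lcm gives L₀, ord ≤ 3.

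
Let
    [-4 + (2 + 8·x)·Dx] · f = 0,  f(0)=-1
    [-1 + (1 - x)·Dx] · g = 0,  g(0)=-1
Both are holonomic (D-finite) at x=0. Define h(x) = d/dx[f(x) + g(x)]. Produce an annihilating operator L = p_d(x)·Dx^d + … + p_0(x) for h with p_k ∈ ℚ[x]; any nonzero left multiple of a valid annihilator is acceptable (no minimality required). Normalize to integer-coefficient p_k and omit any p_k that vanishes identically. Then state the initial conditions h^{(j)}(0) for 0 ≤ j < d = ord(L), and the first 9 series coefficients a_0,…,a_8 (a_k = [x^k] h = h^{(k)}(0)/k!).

L = (-18 - 12·x) + (3 - 36·x - 42·x^2)·Dx + (2 + 9·x + x^2 - 12·x^3)·Dx^2  (order 2).
h: a_k = -3, 2, -15, 36, -145, 498, -1855, 6856, -25749, …
ICs: h(0) = -3, h′(0) = 2.

f: a_k = -1, -2, 2, -4, 10, -28, 84, -264, 858, …
g: a_k = -1, -1, -1, -1, -1, -1, -1, -1, -1, …
L₀ := lclm(L_f,L_g); ord L₀ ≤ 1+1.
h=h₀': d/dx-closure on L₀ ⇒ L.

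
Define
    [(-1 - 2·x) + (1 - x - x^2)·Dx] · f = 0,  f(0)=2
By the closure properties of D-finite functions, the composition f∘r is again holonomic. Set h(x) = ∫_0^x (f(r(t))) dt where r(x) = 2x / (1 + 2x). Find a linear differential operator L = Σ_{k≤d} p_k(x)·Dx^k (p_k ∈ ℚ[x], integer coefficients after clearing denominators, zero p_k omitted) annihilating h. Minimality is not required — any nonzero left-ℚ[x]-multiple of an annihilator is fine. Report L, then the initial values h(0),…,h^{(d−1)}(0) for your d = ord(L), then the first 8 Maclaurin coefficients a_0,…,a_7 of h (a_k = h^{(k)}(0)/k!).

L = (2 + 12·x)·Dx + (-1 - 4·x + 8·x^3)·Dx^2  (order 2).
h: a_k = 0, 2, 2, 8/3, 0, 32/5, -32/3, 256/7, …
ICs: h(0) = 0, h′(0) = 2.

f: a_k = 2, 2, 4, 6, 10, 16, 26, 42, …
Change of var in L_f (x↦r) gives L₀.
h=∫₀ˣh₀: take L = L₀·Dx.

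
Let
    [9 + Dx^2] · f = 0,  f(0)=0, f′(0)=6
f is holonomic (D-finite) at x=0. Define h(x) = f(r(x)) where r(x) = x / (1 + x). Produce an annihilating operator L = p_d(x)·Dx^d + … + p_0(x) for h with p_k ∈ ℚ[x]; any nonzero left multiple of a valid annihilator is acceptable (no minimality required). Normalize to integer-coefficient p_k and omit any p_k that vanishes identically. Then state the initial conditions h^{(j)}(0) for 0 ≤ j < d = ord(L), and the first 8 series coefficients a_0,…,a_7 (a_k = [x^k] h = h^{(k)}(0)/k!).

f: a_k = 0, 6, 0, -9, 0, 81/20, 0, -243/280, …
Change of var in L_f (x↦r) gives L₀.
L = 9 + (2 + 6·x + 6·x^2 + 2·x^3)·Dx + (1 + 4·x + 6·x^2 + 4·x^3 + x^4)·Dx^2  (order 2).
h: a_k = 0, 6, -6, -3, 21, -879/20, 255/4, -19353/280, …
ICs: h(0) = 0, h′(0) = 6.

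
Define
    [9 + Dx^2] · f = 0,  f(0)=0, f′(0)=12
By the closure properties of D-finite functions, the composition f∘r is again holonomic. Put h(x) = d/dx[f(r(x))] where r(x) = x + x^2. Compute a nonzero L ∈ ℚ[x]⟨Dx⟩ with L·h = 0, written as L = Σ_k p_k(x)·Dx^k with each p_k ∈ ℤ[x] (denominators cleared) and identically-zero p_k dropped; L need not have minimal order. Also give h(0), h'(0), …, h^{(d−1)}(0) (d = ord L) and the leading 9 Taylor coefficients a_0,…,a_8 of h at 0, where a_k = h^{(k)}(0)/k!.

L = (21 + 72·x + 216·x^2 + 288·x^3 + 144·x^4) + (-6 - 12·x)·Dx + (1 + 4·x + 4·x^2)·Dx^2  (order 2).
h: a_k = 12, 24, -54, -216, -459/2, 135, 11097/20, 2754/5, 43011/1120, …
ICs: h(0) = 12, h′(0) = 24.

f: a_k = 0, 12, 0, -18, 0, 81/10, 0, -243/140, 0, …
Change of var in L_f (x↦r) gives L₀.
h₀' ⇒ L via d/dx closure of L₀.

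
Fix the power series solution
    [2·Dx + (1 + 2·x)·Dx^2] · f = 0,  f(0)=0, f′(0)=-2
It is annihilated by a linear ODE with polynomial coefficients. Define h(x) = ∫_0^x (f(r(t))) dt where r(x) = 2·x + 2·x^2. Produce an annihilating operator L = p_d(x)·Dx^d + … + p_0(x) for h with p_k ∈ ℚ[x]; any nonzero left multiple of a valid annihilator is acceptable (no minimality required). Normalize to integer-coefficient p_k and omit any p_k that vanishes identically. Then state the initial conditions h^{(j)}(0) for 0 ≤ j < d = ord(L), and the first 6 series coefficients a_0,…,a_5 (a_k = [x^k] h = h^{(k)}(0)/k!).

f: a_k = 0, -2, 2, -8/3, 4, -32/5, …
Substitute x→r, Dx→(1/r')Dx; clear ⇒ L₀.
h=∫₀ˣh₀: take L = L₀·Dx.
L = 2·Dx^2 + (1 + 2·x)·Dx^3  (order 3).
h: a_k = 0, 0, -2, 4/3, -4/3, 8/5, …
ICs: h(0) = 0, h′(0) = 0, h′′(0) = -4.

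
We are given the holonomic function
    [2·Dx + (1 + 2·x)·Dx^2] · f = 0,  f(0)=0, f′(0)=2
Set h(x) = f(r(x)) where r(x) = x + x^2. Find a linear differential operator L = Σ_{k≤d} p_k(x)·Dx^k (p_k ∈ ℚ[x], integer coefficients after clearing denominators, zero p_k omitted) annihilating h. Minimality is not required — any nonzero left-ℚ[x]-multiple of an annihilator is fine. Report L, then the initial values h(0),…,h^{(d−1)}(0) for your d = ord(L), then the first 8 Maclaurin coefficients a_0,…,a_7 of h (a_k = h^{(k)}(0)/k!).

L = (4·x + 4·x^2)·Dx + (1 + 4·x + 6·x^2 + 4·x^3)·Dx^2  (order 2).
h: a_k = 0, 2, 0, -4/3, 2, -8/5, 0, 16/7, …
ICs: h(0) = 0, h′(0) = 2.

f: a_k = 0, 2, -2, 8/3, -4, 32/5, -32/3, 128/7, …
Substitute x→r, Dx→(1/r')Dx; clear ⇒ L₀.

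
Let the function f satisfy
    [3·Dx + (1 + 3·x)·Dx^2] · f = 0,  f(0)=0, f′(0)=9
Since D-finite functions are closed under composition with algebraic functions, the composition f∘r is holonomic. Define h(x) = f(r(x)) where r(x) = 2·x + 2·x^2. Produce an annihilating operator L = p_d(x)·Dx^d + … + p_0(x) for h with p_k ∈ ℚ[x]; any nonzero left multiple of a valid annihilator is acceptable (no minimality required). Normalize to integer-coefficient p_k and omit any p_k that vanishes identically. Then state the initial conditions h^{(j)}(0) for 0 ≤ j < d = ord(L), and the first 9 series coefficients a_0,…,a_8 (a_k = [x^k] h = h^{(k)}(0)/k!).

L = (4 + 12·x + 12·x^2)·Dx + (1 + 8·x + 18·x^2 + 12·x^3)·Dx^2  (order 2).
h: a_k = 0, 18, -36, 108, -378, 7128/5, -5616, 159408/7, -94284, …
ICs: h(0) = 0, h′(0) = 18.

f: a_k = 0, 9, -27/2, 27, -243/4, 729/5, -729/2, 6561/7, -19683/8, …
Substitute x→r, Dx→(1/r')Dx; clear ⇒ L₀.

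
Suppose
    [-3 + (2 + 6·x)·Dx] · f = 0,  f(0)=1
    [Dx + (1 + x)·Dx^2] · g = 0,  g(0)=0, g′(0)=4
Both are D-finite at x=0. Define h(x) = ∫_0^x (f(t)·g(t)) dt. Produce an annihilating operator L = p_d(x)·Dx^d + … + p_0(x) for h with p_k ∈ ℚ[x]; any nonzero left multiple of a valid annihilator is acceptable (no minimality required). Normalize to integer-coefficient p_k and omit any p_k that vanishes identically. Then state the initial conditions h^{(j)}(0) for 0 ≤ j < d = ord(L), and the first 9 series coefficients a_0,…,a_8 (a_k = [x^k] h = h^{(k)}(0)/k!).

f: a_k = 1, 3/2, -9/8, 27/16, -405/128, 1701/256, -15309/1024, 72171/2048, -2814669/32768, …
g: a_k = 0, 4, -2, 4/3, -1, 4/5, -2/3, 4/7, -1/2, …
h₀=f·g: eliminate ⇒ L₀, order ≤ 1·2.
Integrate: L := L₀·Dx.
L = (21 + 9·x)·Dx + (-8 - 24·x)·Dx^2 + (4 + 28·x + 60·x^2 + 36·x^3)·Dx^3  (order 3).
h: a_k = 0, 0, 2, 4/3, -37/24, 2, -2917/960, 17671/3360, -719709/71680, …
ICs: h(0) = 0, h′(0) = 0, h′′(0) = 4.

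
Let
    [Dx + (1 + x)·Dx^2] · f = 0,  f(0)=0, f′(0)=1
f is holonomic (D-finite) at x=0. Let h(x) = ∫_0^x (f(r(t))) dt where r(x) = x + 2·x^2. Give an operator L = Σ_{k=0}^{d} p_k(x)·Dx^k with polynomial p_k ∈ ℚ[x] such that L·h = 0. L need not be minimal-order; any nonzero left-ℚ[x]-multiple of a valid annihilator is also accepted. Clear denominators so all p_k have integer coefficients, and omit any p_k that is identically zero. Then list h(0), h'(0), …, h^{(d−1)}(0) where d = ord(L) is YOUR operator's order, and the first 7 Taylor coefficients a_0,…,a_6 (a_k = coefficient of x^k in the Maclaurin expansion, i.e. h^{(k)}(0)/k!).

f: a_k = 0, 1, -1/2, 1/3, -1/4, 1/5, -1/6, …
Change of var in L_f (x↦r) gives L₀.
∫: right-multiply L₀ by Dx.
L = (-3 + 4·x + 8·x^2)·Dx^2 + (1 + 5·x + 6·x^2 + 8·x^3)·Dx^3  (order 3).
h: a_k = 0, 0, 1/2, 1/2, -5/12, -1/20, 11/30, …
ICs: h(0) = 0, h′(0) = 0, h′′(0) = 1.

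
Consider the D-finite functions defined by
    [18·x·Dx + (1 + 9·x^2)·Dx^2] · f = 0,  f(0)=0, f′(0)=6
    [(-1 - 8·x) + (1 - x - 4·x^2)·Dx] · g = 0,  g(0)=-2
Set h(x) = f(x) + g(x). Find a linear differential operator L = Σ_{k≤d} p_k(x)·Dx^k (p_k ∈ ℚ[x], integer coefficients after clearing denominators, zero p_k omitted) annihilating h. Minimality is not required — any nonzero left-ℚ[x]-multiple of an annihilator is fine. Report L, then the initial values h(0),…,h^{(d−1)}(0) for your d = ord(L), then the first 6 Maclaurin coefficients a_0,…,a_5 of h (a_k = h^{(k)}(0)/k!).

f: a_k = 0, 6, 0, -18, 0, 486/5, …
g: a_k = -2, -2, -10, -18, -58, -130, …
h₀=f+g: left-lcm gives L₀, ord ≤ 3.
L = (90 - 360·x - 6462·x^2 - 14688·x^3 - 63936·x^4 - 31104·x^6)·Dx + (-36 - 294·x - 324·x^2 - 3198·x^3 - 13680·x^4 - 46080·x^5 - 3888·x^6 - 31104·x^7)·Dx^2 + (5 + 16·x + 160·x^2 - 96·x^3 + 555·x^4 - 2304·x^5 - 4896·x^6 - 1296·x^7 - 5184·x^8)·Dx^3  (order 3).
h: a_k = -2, 4, -10, -36, -58, -164/5, …
ICs: h(0) = -2, h′(0) = 4, h′′(0) = -20.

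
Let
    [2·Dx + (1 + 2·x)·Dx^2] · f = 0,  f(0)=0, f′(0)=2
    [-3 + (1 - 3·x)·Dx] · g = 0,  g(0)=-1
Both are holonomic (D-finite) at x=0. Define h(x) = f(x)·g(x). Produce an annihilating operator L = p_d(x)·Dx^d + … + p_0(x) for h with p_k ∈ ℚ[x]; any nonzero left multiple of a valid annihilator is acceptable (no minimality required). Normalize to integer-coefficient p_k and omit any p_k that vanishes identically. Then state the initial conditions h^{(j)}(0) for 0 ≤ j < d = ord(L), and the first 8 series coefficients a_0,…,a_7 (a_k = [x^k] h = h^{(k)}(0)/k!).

L = 6 + (4 + 18·x)·Dx + (-1 + x + 6·x^2)·Dx^2  (order 2).
h: a_k = 0, -2, -4, -44/3, -40, -632/5, -5528/15, -39336/35, …
ICs: h(0) = 0, h′(0) = -2.

f: a_k = 0, 2, -2, 8/3, -4, 32/5, -32/3, 128/7, …
g: a_k = -1, -3, -9, -27, -81, -243, -729, -2187, …
Sym-product of L_f,L_g gives L₀ (≤ ord 2).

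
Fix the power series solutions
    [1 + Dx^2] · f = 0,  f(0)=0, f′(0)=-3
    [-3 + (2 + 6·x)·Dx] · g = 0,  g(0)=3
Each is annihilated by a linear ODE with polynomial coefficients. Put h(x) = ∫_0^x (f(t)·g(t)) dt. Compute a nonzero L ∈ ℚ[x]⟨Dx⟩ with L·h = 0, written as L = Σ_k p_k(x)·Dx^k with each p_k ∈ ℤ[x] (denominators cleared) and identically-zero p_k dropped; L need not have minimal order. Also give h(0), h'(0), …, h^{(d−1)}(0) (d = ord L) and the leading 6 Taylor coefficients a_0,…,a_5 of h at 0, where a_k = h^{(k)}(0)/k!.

f: a_k = 0, -3, 0, 1/2, 0, -1/40, …
g: a_k = 3, 9/2, -27/8, 81/16, -1215/128, 5103/256, …
Product ⇒ symmetric product L₀, ord ≤ 2.
h=∫₀ˣh₀: take L = L₀·Dx.
L = (31 + 24·x + 36·x^2)·Dx + (-12 - 36·x)·Dx^2 + (4 + 24·x + 36·x^2)·Dx^3  (order 3).
h: a_k = 0, 0, -9/2, -9/2, 93/32, -207/80, …
ICs: h(0) = 0, h′(0) = 0, h′′(0) = -9.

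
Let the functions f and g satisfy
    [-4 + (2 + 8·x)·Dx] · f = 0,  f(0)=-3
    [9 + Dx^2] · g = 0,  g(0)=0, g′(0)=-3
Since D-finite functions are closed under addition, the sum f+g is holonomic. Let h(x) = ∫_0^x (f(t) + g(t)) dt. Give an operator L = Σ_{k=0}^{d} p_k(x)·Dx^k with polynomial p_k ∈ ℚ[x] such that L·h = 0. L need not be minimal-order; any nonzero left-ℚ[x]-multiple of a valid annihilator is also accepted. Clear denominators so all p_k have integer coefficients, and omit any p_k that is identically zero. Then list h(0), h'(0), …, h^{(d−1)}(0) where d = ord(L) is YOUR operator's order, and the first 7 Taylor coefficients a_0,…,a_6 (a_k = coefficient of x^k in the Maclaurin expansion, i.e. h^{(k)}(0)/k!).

f: a_k = -3, -6, 6, -12, 30, -84, 252, …
g: a_k = 0, -3, 0, 9/2, 0, -81/40, 0, …
Sum ⇒ L₀ = lclm(L_f,L_g) in ℚ(x)⟨Dx⟩.
∫: right-multiply L₀ by Dx.
L = (-378 - 1296·x - 2592·x^2)·Dx + (45 + 828·x + 3888·x^2 + 5184·x^3)·Dx^2 + (-42 - 144·x - 288·x^2)·Dx^3 + (5 + 92·x + 432·x^2 + 576·x^3)·Dx^4  (order 4).
h: a_k = 0, -3, -9/2, 2, -15/8, 6, -1147/80, …
ICs: h(0) = 0, h′(0) = -3, h′′(0) = -9, h′′′(0) = 12.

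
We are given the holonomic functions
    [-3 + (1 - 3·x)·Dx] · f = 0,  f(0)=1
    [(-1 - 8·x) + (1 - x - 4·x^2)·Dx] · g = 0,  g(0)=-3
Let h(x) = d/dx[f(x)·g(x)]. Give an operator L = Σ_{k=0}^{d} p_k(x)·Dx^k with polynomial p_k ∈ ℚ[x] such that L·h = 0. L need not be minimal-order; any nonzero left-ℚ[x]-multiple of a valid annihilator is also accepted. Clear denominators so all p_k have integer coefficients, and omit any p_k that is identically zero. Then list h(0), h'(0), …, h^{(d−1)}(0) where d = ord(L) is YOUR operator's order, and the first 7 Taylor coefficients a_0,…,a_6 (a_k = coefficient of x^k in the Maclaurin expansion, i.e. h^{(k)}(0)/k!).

f: a_k = 1, 3, 9, 27, 81, 243, 729, …
g: a_k = -3, -3, -15, -27, -87, -195, -543, …
Product ⇒ symmetric product L₀, ord ≤ 1.
h=h₀': d/dx-closure on L₀ ⇒ L.
L = (17 - 24·x - 141·x^2 - 96·x^3 + 864·x^4) + (-2 + 7·x + 24·x^2 - 95·x^3 - 30·x^4 + 216·x^5)·Dx  (order 1).
h: a_k = -12, -102, -540, -2508, -10380, -40626, -151452, …
ICs: h(0) = -12.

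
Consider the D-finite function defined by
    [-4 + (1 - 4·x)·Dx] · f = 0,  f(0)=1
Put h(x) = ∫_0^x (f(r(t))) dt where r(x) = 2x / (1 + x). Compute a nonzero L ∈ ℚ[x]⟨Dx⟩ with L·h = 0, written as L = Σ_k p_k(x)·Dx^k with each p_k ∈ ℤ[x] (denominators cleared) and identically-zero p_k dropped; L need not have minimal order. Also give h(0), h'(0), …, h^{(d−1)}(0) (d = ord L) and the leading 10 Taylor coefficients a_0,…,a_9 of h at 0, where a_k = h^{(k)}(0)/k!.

f: a_k = 1, 4, 16, 64, 256, 1024, 4096, 16384, 65536, 262144, …
Change of var in L_f (x↦r) gives L₀.
Integrate: L := L₀·Dx.
L = 8·Dx + (-1 + 6·x + 7·x^2)·Dx^2  (order 2).
h: a_k = 0, 1, 4, 56/3, 98, 2744/5, 9604/3, 19208, 117649, 6588344/9, …
ICs: h(0) = 0, h′(0) = 1.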